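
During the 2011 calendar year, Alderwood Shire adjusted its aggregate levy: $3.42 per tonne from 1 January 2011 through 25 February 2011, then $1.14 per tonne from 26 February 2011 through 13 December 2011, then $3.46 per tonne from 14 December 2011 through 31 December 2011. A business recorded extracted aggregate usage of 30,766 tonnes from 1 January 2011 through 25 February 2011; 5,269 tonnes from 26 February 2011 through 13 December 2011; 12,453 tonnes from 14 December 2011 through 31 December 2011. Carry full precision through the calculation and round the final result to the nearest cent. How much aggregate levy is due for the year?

$154,313.76

1 January – 25 February 2011: 30,766 tonnes at $3.42/tonne → $105,219.72
26 February – 13 December 2011: 5,269 tonnes at $1.14/tonne → $6,006.66
14 December – 31 December 2011: 12,453 tonnes at $3.46/tonne → $43,087.38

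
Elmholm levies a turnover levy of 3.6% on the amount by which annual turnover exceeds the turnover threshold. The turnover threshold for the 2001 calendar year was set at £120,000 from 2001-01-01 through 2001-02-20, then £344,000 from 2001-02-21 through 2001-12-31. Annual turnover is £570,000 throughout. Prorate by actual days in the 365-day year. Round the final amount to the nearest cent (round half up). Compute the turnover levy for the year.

2001-01-01 to 2001-02-20: 51 days, exemption £120,000 → (£570,000 − £120,000) × 3.6% × 51/365 = £2,263.5616
2001-02-21 to 2001-12-31: 314 days, exemption £344,000 → (£570,000 − £344,000) × 3.6% × 314/365 = £6,999.1890
Total = £9,262.7507

£9,262.75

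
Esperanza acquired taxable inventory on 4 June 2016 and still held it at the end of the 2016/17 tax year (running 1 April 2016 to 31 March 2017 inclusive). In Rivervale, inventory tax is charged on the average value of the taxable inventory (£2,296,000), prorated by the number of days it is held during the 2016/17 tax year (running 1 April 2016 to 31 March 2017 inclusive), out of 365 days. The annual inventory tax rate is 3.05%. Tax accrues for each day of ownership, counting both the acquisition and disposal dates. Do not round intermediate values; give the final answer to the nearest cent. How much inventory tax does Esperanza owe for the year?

Days held (4 June 2016 – 31 March 2017): 301 out of 365
Tax = £2,296,000 × 3.05% × 301/365 = £57,749.1178

£57,749.12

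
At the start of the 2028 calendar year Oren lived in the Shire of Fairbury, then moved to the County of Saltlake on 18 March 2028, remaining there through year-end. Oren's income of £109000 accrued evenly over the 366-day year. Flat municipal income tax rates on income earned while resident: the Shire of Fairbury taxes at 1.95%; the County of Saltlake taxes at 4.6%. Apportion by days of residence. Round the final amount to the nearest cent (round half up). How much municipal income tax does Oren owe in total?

£4406.31

The Shire of Fairbury, 1 January – 17 March 2028: 77 days → £109000 × 1.95% × 77/366 = £447.1680
The County of Saltlake, 18 March – 31 December 2028: 289 days → £109000 × 4.6% × 289/366 = £3959.1421
Total = £4406.3101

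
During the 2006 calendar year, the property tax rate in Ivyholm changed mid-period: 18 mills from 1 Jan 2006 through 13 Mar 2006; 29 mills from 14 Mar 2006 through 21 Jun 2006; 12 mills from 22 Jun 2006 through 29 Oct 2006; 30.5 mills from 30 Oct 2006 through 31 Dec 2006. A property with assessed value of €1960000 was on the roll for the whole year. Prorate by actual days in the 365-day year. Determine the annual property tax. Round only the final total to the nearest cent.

€41227.12

1 Jan – 13 Mar 2006: 72 days at 18 mills → €1960000 × 1.8% × 72/365 = €6959.3425
14 Mar – 21 Jun 2006: 100 days at 29 mills → €1960000 × 2.9% × 100/365 = €15572.6027
22 Jun – 29 Oct 2006: 130 days at 12 mills → €1960000 × 1.2% × 130/365 = €8376.9863
30 Oct – 31 Dec 2006: 63 days at 30.5 mills → €1960000 × 3.05% × 63/365 = €10318.1918
Total = €41227.1233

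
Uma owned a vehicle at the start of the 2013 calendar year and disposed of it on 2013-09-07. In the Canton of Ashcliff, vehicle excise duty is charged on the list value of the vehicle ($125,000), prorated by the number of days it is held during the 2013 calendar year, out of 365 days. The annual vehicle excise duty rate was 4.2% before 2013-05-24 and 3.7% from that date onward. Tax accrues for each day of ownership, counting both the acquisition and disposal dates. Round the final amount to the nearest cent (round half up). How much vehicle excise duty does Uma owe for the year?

2013-01-01 to 2013-05-23: 143 days at 4.2% → $125,000 × 4.2% × 143/365 = $2,056.8493
2013-05-24 to 2013-09-07: 107 days at 3.7% → $125,000 × 3.7% × 107/365 = $1,355.8219
Total = $3,412.6712

$3,412.67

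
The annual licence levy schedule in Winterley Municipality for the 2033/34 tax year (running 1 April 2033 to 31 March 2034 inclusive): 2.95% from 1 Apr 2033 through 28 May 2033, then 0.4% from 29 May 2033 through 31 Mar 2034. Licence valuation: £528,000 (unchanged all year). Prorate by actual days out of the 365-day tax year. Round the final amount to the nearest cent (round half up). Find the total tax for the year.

£4,251.48

1 Apr – 28 May 2033: 58 days at 2.95% → £528,000 × 2.95% × 58/365 = £2,475.0904
29 May 2033 – 31 Mar 2034: 307 days at 0.4% → £528,000 × 0.4% × 307/365 = £1,776.3945
Total = £4,251.4849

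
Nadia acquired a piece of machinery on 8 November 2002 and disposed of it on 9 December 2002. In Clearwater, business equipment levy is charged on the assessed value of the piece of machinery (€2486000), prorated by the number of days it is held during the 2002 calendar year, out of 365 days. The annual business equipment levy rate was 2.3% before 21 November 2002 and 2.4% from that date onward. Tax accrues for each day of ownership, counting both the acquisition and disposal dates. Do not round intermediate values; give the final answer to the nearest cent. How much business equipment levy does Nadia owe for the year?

8 November – 20 November 2002: 13 days at 2.3% → €2486000 × 2.3% × 13/365 = €2036.4767
21 November – 9 December 2002: 19 days at 2.4% → €2486000 × 2.4% × 19/365 = €3105.7973
Total = €5142.2740

€5142.27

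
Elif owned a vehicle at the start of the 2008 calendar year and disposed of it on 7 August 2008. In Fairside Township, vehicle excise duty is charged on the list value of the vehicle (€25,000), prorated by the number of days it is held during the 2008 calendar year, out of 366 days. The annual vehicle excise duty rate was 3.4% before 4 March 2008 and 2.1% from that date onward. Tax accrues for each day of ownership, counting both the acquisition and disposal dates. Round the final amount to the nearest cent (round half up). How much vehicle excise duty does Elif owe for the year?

1 January – 3 March 2008: 63 days at 3.4% → €25,000 × 3.4% × 63/366 = €146.3115
4 March – 7 August 2008: 157 days at 2.1% → €25,000 × 2.1% × 157/366 = €225.2049
Total = €371.5164

€371.52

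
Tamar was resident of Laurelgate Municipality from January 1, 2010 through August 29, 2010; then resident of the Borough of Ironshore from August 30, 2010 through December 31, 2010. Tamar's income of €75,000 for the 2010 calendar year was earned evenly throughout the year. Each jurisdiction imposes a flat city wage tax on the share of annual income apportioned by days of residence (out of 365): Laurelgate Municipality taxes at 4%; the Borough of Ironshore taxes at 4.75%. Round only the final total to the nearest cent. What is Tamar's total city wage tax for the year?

€3,191.10

Laurelgate Municipality, January 1 – August 29, 2010: 241 days → €75,000 × 4% × 241/365 = €1,980.8219
The Borough of Ironshore, August 30 – December 31, 2010: 124 days → €75,000 × 4.75% × 124/365 = €1,210.2740
Total = €3,191.0959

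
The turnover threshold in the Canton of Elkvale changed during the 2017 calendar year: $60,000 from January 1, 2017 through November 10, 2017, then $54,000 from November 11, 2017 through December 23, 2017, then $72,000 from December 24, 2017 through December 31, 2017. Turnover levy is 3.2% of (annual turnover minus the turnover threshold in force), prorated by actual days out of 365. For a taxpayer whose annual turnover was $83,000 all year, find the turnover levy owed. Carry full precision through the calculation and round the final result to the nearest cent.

$750.20

January 1 – November 10, 2017: 314 days, exemption $60,000 → ($83,000 − $60,000) × 3.2% × 314/365 = $633.1616
November 11 – December 23, 2017: 43 days, exemption $54,000 → ($83,000 − $54,000) × 3.2% × 43/365 = $109.3260
December 24 – December 31, 2017: 8 days, exemption $72,000 → ($83,000 − $72,000) × 3.2% × 8/365 = $7.7151
Total = $750.2027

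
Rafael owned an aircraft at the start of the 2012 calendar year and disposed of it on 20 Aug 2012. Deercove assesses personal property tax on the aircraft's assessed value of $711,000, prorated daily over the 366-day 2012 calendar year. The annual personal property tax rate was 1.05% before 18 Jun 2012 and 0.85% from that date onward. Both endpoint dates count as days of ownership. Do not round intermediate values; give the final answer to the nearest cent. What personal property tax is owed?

$4,503.97

1 Jan – 17 Jun 2012: 169 days at 1.05% → $711,000 × 1.05% × 169/366 = $3,447.1844
18 Jun – 20 Aug 2012: 64 days at 0.85% → $711,000 × 0.85% × 64/366 = $1,056.7869
Total = $4,503.9713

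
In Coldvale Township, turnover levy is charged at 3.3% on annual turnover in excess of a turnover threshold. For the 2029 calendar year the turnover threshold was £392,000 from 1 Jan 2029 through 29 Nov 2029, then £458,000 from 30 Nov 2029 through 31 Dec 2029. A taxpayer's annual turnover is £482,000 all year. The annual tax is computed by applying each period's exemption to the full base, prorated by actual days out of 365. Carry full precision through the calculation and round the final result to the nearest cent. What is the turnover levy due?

1 Jan – 29 Nov 2029: 333 days, exemption £392,000 → (£482,000 − £392,000) × 3.3% × 333/365 = £2,709.6164
30 Nov – 31 Dec 2029: 32 days, exemption £458,000 → (£482,000 − £458,000) × 3.3% × 32/365 = £69.4356
Total = £2,779.0521

£2,779.05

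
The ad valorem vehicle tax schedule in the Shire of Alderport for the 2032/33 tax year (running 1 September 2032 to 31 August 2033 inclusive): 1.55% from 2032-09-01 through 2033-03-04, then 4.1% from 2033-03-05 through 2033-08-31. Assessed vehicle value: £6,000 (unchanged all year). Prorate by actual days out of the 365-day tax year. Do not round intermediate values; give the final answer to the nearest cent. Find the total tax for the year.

£168.45

2032-09-01 to 2033-03-04: 185 days at 1.55% → £6,000 × 1.55% × 185/365 = £47.1370
2033-03-05 to 2033-08-31: 180 days at 4.1% → £6,000 × 4.1% × 180/365 = £121.3151
Total = £168.4521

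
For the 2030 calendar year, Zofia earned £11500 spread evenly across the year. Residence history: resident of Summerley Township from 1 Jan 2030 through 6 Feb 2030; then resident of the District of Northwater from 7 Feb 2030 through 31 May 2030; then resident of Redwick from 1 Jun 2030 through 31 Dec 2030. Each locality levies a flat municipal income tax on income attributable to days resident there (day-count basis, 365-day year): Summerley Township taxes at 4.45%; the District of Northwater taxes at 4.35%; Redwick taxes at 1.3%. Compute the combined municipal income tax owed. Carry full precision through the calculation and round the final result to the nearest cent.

Summerley Township, 1 Jan – 6 Feb 2030: 37 days → £11500 × 4.45% × 37/365 = £51.8760
The District of Northwater, 7 Feb – 31 May 2030: 114 days → £11500 × 4.35% × 114/365 = £156.2425
Redwick, 1 Jun – 31 Dec 2030: 214 days → £11500 × 1.3% × 214/365 = £87.6521
Total = £295.7705

£295.77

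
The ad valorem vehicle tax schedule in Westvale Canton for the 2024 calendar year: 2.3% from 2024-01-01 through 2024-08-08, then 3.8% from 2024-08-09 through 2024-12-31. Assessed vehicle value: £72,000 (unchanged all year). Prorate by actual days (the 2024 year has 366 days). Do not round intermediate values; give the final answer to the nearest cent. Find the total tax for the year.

2024-01-01 to 2024-08-08: 221 days at 2.3% → £72,000 × 2.3% × 221/366 = £999.9344
2024-08-09 to 2024-12-31: 145 days at 3.8% → £72,000 × 3.8% × 145/366 = £1,083.9344
Total = £2,083.8689

£2,083.87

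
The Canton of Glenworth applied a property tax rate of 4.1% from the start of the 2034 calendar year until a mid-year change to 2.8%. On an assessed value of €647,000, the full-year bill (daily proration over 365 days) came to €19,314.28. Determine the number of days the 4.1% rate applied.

Let d = days at the first rate; then 365 − d days at the second rate.
€647,000 × [4.1%·d + 2.8%·(365−d)] / 365 = €19,314.28
Solving gives d = 52, so the new rate took effect on February 22, 2034.

52 days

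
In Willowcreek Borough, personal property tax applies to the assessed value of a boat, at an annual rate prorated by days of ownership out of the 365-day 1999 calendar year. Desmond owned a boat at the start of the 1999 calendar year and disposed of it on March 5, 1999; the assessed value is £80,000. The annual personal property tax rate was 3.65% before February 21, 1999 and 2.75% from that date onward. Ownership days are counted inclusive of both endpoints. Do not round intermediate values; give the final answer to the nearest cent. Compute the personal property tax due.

£486.36

January 1 – February 20, 1999: 51 days at 3.65% → £80,000 × 3.65% × 51/365 = £408.0000
February 21 – March 5, 1999: 13 days at 2.75% → £80,000 × 2.75% × 13/365 = £78.3562
Total = £486.3562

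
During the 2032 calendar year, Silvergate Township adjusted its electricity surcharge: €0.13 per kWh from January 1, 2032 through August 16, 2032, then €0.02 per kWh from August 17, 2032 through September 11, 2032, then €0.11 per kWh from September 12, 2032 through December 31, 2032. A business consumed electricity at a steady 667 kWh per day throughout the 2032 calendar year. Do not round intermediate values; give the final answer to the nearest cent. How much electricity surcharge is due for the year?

January 1 – August 16, 2032: 229 days × 667 kWh/day = 152,743 kWh at €0.13/kWh → €19,856.59
August 17 – September 11, 2032: 26 days × 667 kWh/day = 17,342 kWh at €0.02/kWh → €346.84
September 12 – December 31, 2032: 111 days × 667 kWh/day = 74,037 kWh at €0.11/kWh → €8,144.07

€28,347.50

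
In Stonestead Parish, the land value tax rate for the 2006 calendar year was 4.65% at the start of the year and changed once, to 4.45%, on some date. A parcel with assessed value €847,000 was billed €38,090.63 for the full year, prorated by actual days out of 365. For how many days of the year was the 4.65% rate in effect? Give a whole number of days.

86 days

Let d = days at the first rate; then 365 − d days at the second rate.
€847,000 × [4.65%·d + 4.45%·(365−d)] / 365 = €38,090.63
Solving gives d = 86, so the new rate took effect on March 28, 2006.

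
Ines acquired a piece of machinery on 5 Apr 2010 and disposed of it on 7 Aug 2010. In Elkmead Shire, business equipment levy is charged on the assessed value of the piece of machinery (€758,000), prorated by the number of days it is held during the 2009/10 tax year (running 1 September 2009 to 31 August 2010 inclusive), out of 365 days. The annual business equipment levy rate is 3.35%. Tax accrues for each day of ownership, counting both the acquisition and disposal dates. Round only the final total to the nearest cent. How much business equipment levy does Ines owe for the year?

Days held (5 Apr – 7 Aug 2010): 125 out of 365
Tax = €758,000 × 3.35% × 125/365 = €8,696.2329

€8,696.23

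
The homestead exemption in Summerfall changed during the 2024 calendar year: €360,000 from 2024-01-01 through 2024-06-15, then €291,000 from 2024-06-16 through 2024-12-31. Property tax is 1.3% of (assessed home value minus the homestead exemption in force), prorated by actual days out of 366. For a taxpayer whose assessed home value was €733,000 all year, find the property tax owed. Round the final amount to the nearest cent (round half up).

2024-01-01 to 2024-06-15: 167 days, exemption €360,000 → (€733,000 − €360,000) × 1.3% × 167/366 = €2,212.5219
2024-06-16 to 2024-12-31: 199 days, exemption €291,000 → (€733,000 − €291,000) × 1.3% × 199/366 = €3,124.1913
Total = €5,336.7131

€5,336.71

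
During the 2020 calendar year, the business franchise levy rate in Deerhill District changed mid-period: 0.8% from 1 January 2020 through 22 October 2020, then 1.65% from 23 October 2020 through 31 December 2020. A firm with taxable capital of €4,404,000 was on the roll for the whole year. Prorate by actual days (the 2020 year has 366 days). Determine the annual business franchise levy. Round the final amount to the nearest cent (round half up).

1 January – 22 October 2020: 296 days at 0.8% → €4,404,000 × 0.8% × 296/366 = €28,493.6393
23 October – 31 December 2020: 70 days at 1.65% → €4,404,000 × 1.65% × 70/366 = €13,897.8689
Total = €42,391.5082

€42,391.51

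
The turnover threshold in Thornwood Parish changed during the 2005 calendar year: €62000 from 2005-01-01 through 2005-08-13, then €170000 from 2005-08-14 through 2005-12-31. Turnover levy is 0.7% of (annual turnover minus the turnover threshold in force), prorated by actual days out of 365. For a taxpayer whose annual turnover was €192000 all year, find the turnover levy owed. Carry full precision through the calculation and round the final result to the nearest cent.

€620.03

2005-01-01 to 2005-08-13: 225 days, exemption €62000 → (€192000 − €62000) × 0.7% × 225/365 = €560.9589
2005-08-14 to 2005-12-31: 140 days, exemption €170000 → (€192000 − €170000) × 0.7% × 140/365 = €59.0685
Total = €620.0274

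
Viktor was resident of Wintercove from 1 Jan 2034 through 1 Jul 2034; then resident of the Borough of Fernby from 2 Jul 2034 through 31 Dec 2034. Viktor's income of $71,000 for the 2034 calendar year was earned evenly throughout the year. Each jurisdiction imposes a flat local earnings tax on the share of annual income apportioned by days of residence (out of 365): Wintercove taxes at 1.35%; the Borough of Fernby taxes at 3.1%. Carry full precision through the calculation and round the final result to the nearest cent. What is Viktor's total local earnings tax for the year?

$1,581.45

Wintercove, 1 Jan – 1 Jul 2034: 182 days → $71,000 × 1.35% × 182/365 = $477.9370
The Borough of Fernby, 2 Jul – 31 Dec 2034: 183 days → $71,000 × 3.1% × 183/365 = $1,103.5151
Total = $1,581.4521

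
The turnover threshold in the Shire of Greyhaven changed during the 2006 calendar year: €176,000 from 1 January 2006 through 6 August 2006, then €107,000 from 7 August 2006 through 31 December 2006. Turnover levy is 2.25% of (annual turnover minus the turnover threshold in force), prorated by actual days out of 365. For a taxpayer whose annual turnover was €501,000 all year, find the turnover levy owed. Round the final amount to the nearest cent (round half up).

1 January – 6 August 2006: 218 days, exemption €176,000 → (€501,000 − €176,000) × 2.25% × 218/365 = €4,367.4658
7 August – 31 December 2006: 147 days, exemption €107,000 → (€501,000 − €107,000) × 2.25% × 147/365 = €3,570.2877
Total = €7,937.7534

€7,937.75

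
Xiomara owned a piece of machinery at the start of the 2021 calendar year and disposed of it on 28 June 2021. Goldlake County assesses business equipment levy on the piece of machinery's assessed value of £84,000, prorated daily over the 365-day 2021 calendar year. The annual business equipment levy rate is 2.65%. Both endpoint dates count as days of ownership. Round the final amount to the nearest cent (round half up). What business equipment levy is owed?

Days held (1 January – 28 June 2021): 179 out of 365
Tax = £84,000 × 2.65% × 179/365 = £1,091.6548

£1,091.65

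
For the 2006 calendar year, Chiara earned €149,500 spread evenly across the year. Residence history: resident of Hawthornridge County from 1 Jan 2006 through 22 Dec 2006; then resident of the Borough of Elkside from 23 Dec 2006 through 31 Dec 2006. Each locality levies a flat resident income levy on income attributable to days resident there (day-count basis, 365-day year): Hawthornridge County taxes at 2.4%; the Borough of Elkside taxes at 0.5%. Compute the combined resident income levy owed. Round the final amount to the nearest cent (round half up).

€3,517.96

Hawthornridge County, 1 Jan – 22 Dec 2006: 356 days → €149,500 × 2.4% × 356/365 = €3,499.5288
The Borough of Elkside, 23 Dec – 31 Dec 2006: 9 days → €149,500 × 0.5% × 9/365 = €18.4315
Total = €3,517.9603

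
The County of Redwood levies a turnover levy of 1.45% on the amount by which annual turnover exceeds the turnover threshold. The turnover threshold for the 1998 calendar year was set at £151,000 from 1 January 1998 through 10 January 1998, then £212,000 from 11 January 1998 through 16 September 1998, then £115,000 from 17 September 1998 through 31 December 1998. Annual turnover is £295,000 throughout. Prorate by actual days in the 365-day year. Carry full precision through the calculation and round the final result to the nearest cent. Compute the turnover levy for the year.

1 January – 10 January 1998: 10 days, exemption £151,000 → (£295,000 − £151,000) × 1.45% × 10/365 = £57.2055
11 January – 16 September 1998: 249 days, exemption £212,000 → (£295,000 − £212,000) × 1.45% × 249/365 = £821.0178
17 September – 31 December 1998: 106 days, exemption £115,000 → (£295,000 − £115,000) × 1.45% × 106/365 = £757.9726
Total = £1,636.1959

£1,636.20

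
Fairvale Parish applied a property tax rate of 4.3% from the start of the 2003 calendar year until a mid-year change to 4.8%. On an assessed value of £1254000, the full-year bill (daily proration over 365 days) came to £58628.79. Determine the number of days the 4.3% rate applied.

Let d = days at the first rate; then 365 − d days at the second rate.
£1254000 × [4.3%·d + 4.8%·(365−d)] / 365 = £58628.79
Solving gives d = 91, so the new rate took effect on 2 Apr 2003.

91 days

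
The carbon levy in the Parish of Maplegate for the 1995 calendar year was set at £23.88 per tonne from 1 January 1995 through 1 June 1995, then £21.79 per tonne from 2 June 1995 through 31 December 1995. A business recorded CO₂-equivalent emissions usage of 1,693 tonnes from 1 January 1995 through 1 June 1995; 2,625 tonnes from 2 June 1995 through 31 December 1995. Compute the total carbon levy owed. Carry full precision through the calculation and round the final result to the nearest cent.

£97627.59

1 January – 1 June 1995: 1,693 tonnes at £23.88/tonne → £40428.84
2 June – 31 December 1995: 2,625 tonnes at £21.79/tonne → £57198.75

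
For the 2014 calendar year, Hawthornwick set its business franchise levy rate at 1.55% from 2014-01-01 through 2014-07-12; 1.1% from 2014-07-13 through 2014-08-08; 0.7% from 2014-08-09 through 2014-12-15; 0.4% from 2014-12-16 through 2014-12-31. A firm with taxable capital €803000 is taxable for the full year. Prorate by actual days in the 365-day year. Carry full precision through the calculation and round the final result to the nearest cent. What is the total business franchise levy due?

2014-01-01 to 2014-07-12: 193 days at 1.55% → €803000 × 1.55% × 193/365 = €6581.3000
2014-07-13 to 2014-08-08: 27 days at 1.1% → €803000 × 1.1% × 27/365 = €653.4000
2014-08-09 to 2014-12-15: 129 days at 0.7% → €803000 × 0.7% × 129/365 = €1986.6000
2014-12-16 to 2014-12-31: 16 days at 0.4% → €803000 × 0.4% × 16/365 = €140.8000
Total = €9362.1000

€9362.10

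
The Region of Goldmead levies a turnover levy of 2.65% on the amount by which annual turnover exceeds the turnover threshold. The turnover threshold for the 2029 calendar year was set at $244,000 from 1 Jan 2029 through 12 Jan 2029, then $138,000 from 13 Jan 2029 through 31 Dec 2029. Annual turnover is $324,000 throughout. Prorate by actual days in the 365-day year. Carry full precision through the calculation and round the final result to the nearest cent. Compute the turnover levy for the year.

1 Jan – 12 Jan 2029: 12 days, exemption $244,000 → ($324,000 − $244,000) × 2.65% × 12/365 = $69.6986
13 Jan – 31 Dec 2029: 353 days, exemption $138,000 → ($324,000 − $138,000) × 2.65% × 353/365 = $4,766.9507
Total = $4,836.6493

$4,836.65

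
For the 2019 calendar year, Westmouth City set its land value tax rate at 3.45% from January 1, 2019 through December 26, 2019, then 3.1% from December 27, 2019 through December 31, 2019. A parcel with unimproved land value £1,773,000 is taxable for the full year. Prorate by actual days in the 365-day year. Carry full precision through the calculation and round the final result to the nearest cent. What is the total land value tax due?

£61,083.49

January 1 – December 26, 2019: 360 days at 3.45% → £1,773,000 × 3.45% × 360/365 = £60,330.5753
December 27 – December 31, 2019: 5 days at 3.1% → £1,773,000 × 3.1% × 5/365 = £752.9178
Total = £61,083.4932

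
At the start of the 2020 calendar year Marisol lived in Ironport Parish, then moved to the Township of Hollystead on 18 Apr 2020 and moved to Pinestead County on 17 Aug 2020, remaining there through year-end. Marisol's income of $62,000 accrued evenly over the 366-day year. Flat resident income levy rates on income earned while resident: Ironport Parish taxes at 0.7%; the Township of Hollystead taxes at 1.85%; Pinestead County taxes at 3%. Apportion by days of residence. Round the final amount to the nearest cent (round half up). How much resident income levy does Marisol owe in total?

Ironport Parish, 1 Jan – 17 Apr 2020: 108 days → $62,000 × 0.7% × 108/366 = $128.0656
The Township of Hollystead, 18 Apr – 16 Aug 2020: 121 days → $62,000 × 1.85% × 121/366 = $379.1995
Pinestead County, 17 Aug – 31 Dec 2020: 137 days → $62,000 × 3% × 137/366 = $696.2295
Total = $1,203.4945

$1,203.49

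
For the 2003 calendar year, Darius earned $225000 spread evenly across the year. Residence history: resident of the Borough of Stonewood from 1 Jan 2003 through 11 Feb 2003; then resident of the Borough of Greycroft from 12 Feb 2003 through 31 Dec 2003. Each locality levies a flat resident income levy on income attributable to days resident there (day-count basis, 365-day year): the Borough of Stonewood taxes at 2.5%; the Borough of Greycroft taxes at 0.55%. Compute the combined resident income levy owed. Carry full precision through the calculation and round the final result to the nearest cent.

$1742.36

The Borough of Stonewood, 1 Jan – 11 Feb 2003: 42 days → $225000 × 2.5% × 42/365 = $647.2603
The Borough of Greycroft, 12 Feb – 31 Dec 2003: 323 days → $225000 × 0.55% × 323/365 = $1095.1027
Total = $1742.3630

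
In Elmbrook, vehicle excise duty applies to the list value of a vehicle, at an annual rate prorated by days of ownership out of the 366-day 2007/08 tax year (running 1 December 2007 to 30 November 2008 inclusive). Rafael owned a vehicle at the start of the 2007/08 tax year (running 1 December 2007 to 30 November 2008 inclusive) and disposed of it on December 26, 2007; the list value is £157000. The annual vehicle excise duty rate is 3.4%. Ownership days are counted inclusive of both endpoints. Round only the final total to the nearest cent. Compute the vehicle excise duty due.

Days held (December 1 – December 26, 2007): 26 out of 366
Tax = £157000 × 3.4% × 26/366 = £379.2022

£379.20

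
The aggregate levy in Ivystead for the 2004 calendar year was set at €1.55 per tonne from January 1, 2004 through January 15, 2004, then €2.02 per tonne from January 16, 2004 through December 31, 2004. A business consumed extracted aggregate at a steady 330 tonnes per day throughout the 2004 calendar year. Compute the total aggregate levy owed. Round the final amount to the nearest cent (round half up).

€241,649.10

January 1 – January 15, 2004: 15 days × 330 tonnes/day = 4,950 tonnes at €1.55/tonne → €7,672.50
January 16 – December 31, 2004: 351 days × 330 tonnes/day = 115,830 tonnes at €2.02/tonne → €233,976.60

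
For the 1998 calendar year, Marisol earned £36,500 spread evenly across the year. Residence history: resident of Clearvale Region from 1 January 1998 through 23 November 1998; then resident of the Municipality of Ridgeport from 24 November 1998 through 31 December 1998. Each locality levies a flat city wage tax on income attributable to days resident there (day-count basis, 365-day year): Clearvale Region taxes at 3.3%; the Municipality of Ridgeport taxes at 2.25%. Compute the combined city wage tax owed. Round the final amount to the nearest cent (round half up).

Clearvale Region, 1 January – 23 November 1998: 327 days → £36,500 × 3.3% × 327/365 = £1,079.1000
The Municipality of Ridgeport, 24 November – 31 December 1998: 38 days → £36,500 × 2.25% × 38/365 = £85.5000
Total = £1,164.6000

£1,164.60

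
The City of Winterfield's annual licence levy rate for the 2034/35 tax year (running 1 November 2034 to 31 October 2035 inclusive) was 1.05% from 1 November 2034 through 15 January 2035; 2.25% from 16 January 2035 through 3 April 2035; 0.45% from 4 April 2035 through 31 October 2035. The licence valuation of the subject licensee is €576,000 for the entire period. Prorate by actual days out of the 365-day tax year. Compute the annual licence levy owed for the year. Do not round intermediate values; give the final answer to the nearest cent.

1 November 2034 – 15 January 2035: 76 days at 1.05% → €576,000 × 1.05% × 76/365 = €1,259.3096
16 January – 3 April 2035: 78 days at 2.25% → €576,000 × 2.25% × 78/365 = €2,769.5342
4 April – 31 October 2035: 211 days at 0.45% → €576,000 × 0.45% × 211/365 = €1,498.3890
Total = €5,527.2329

€5,527.23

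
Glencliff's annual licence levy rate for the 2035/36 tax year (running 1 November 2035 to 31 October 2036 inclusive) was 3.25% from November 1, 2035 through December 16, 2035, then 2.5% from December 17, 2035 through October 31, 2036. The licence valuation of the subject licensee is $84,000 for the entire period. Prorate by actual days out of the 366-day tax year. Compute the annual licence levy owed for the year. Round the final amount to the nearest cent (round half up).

$2,179.18

November 1 – December 16, 2035: 46 days at 3.25% → $84,000 × 3.25% × 46/366 = $343.1148
December 17, 2035 – October 31, 2036: 320 days at 2.5% → $84,000 × 2.5% × 320/366 = $1,836.0656
Total = $2,179.1803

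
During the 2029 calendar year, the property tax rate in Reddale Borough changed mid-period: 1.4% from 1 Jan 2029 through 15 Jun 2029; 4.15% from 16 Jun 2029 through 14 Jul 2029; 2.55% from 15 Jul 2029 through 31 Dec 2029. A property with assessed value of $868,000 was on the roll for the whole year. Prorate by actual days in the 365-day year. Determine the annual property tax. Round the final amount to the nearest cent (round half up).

$18,697.67

1 Jan – 15 Jun 2029: 166 days at 1.4% → $868,000 × 1.4% × 166/365 = $5,526.6630
16 Jun – 14 Jul 2029: 29 days at 4.15% → $868,000 × 4.15% × 29/365 = $2,862.0219
15 Jul – 31 Dec 2029: 170 days at 2.55% → $868,000 × 2.55% × 170/365 = $10,308.9863
Total = $18,697.6712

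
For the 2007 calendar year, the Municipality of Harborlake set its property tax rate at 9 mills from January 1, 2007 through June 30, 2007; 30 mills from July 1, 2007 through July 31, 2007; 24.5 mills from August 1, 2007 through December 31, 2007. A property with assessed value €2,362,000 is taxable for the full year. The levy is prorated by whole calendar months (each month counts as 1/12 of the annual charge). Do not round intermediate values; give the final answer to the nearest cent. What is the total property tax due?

January 1 – June 30, 2007: 6 months at 9 mills → €2,362,000 × 0.9% × 6/12 = €10,629.0000
July 1 – July 31, 2007: 1 month at 30 mills → €2,362,000 × 3% × 1/12 = €5,905.0000
August 1 – December 31, 2007: 5 months at 24.5 mills → €2,362,000 × 2.45% × 5/12 = €24,112.0833
Total = €40,646.0833

€40,646.08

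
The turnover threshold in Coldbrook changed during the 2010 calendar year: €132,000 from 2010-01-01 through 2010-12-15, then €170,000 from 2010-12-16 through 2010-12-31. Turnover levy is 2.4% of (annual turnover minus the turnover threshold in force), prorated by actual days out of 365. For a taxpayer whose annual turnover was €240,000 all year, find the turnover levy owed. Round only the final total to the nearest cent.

2010-01-01 to 2010-12-15: 349 days, exemption €132,000 → (€240,000 − €132,000) × 2.4% × 349/365 = €2,478.3781
2010-12-16 to 2010-12-31: 16 days, exemption €170,000 → (€240,000 − €170,000) × 2.4% × 16/365 = €73.6438
Total = €2,552.0219

€2,552.02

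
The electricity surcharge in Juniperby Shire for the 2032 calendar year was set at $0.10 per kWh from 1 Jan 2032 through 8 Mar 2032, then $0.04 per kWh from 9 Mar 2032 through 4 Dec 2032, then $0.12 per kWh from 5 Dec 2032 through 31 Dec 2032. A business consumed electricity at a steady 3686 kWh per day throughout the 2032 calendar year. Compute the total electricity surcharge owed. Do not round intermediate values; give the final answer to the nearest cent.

1 Jan – 8 Mar 2032: 68 days × 3686 kWh/day = 250,648 kWh at $0.10/kWh → $25,064.80
9 Mar – 4 Dec 2032: 271 days × 3686 kWh/day = 998,906 kWh at $0.04/kWh → $39,956.24
5 Dec – 31 Dec 2032: 27 days × 3686 kWh/day = 99,522 kWh at $0.12/kWh → $11,942.64

$76,963.68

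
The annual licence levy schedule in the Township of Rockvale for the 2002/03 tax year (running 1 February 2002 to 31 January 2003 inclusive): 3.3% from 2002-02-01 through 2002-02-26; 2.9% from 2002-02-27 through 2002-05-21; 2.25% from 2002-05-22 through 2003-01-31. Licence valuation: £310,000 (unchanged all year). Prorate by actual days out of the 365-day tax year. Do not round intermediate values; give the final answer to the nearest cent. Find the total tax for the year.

2002-02-01 to 2002-02-26: 26 days at 3.3% → £310,000 × 3.3% × 26/365 = £728.7123
2002-02-27 to 2002-05-21: 84 days at 2.9% → £310,000 × 2.9% × 84/365 = £2,068.9315
2002-05-22 to 2003-01-31: 255 days at 2.25% → £310,000 × 2.25% × 255/365 = £4,872.9452
Total = £7,670.5890

£7,670.59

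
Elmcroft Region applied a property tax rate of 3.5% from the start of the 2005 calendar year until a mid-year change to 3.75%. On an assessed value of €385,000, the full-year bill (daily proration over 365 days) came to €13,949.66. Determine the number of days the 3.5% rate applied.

Let d = days at the first rate; then 365 − d days at the second rate.
€385,000 × [3.5%·d + 3.75%·(365−d)] / 365 = €13,949.66
Solving gives d = 185, so the new rate took effect on 5 July 2005.

185 days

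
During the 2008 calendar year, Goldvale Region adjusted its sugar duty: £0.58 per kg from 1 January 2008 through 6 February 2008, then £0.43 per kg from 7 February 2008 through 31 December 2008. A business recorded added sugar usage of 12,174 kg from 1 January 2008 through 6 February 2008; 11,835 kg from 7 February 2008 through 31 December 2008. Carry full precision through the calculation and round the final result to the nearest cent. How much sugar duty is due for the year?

£12,149.97

1 January – 6 February 2008: 12,174 kg at £0.58/kg → £7,060.92
7 February – 31 December 2008: 11,835 kg at £0.43/kg → £5,089.05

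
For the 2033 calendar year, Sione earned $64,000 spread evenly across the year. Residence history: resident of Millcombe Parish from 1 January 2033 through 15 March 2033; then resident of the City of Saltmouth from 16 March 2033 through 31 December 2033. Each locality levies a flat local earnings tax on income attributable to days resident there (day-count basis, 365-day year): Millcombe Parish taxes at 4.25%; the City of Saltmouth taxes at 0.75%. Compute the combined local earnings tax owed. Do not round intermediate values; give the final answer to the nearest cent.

$934.14

Millcombe Parish, 1 January – 15 March 2033: 74 days → $64,000 × 4.25% × 74/365 = $551.4521
The City of Saltmouth, 16 March – 31 December 2033: 291 days → $64,000 × 0.75% × 291/365 = $382.6849
Total = $934.1370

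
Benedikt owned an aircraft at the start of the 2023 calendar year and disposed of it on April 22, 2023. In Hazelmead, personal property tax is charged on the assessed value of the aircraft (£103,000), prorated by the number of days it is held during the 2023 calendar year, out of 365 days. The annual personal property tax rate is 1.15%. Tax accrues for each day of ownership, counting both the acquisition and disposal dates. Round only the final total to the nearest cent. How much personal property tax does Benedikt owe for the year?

£363.46

Days held (January 1 – April 22, 2023): 112 out of 365
Tax = £103,000 × 1.15% × 112/365 = £363.4630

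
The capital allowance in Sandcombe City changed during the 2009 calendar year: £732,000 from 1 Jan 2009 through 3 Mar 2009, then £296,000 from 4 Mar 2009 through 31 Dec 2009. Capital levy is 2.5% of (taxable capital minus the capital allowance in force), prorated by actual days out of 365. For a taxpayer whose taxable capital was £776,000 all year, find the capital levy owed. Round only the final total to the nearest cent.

£10,148.49

1 Jan – 3 Mar 2009: 62 days, exemption £732,000 → (£776,000 − £732,000) × 2.5% × 62/365 = £186.8493
4 Mar – 31 Dec 2009: 303 days, exemption £296,000 → (£776,000 − £296,000) × 2.5% × 303/365 = £9,961.6438
Total = £10,148.4932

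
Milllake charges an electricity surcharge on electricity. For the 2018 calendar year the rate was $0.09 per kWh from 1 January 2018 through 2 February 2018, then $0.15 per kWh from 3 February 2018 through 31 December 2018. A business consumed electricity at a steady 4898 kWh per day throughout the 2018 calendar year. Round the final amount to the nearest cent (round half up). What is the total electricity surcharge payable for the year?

1 January – 2 February 2018: 33 days × 4898 kWh/day = 161,634 kWh at $0.09/kWh → $14,547.06
3 February – 31 December 2018: 332 days × 4898 kWh/day = 1,626,136 kWh at $0.15/kWh → $243,920.40

$258,467.46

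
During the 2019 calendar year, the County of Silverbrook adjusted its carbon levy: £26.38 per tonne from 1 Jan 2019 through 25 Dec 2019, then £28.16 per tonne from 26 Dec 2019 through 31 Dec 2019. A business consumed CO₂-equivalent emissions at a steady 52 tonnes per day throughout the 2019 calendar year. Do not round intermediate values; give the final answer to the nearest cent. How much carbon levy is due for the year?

£501247.76

1 Jan – 25 Dec 2019: 359 days × 52 tonnes/day = 18,668 tonnes at £26.38/tonne → £492461.84
26 Dec – 31 Dec 2019: 6 days × 52 tonnes/day = 312 tonnes at £28.16/tonne → £8785.92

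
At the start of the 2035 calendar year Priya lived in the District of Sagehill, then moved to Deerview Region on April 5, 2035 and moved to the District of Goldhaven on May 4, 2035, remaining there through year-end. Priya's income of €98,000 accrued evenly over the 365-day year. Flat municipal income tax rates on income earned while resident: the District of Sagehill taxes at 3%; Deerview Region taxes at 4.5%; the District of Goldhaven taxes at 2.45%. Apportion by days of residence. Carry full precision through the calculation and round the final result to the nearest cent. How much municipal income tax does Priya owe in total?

€2,699.43

The District of Sagehill, January 1 – April 4, 2035: 94 days → €98,000 × 3% × 94/365 = €757.1507
Deerview Region, April 5 – May 3, 2035: 29 days → €98,000 × 4.5% × 29/365 = €350.3836
The District of Goldhaven, May 4 – December 31, 2035: 242 days → €98,000 × 2.45% × 242/365 = €1,591.8959
Total = €2,699.4301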